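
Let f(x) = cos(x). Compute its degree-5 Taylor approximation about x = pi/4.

-sqrt(2)*(x - pi/4)^5/240 + sqrt(2)*(x - pi/4)^4/48 + sqrt(2)*(x - pi/4)^3/12 - sqrt(2)*(x - pi/4)^2/4 - sqrt(2)*(x - pi/4)/2 + sqrt(2)/2

f(pi/4) = sqrt(2)/2
f′(pi/4) = -sqrt(2)/2
f′′(pi/4) = -sqrt(2)/2
f′′′(pi/4) = sqrt(2)/2
f^(4)(pi/4) = sqrt(2)/2
f^(5)(pi/4) = -sqrt(2)/2
The Taylor polynomial is Σ f^(k)(pi/4)/k! · (x - pi/4)^k.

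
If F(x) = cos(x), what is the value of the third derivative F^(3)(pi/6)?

1/2

From the series, [(x - pi/6)^3] F = 1/12; multiply by 3! = 6 to get 1/2.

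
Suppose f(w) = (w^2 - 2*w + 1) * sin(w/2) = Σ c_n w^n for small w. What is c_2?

-1

Multiply each power in the prefactor through the base expansion.
f(0) = 0
f′(0) = 1/2
f′′(0) = -2
So c_2 = f′′(0)/2! = -1.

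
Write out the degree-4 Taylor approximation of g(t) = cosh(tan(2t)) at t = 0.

6*t^4 + 2*t^2 + 1

Let u equal the inner series; expand the outer function in u and truncate.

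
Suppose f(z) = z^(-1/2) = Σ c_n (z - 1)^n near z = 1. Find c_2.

3/8

Apply the Taylor formula c_k = f^(k)(a)/k!.
f(1) = 1
f′(1) = -1/2
f′′(1) = 3/4
So c_2 = f′′(1)/2! = 3/8.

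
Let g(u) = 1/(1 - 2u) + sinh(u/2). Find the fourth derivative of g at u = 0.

Expand each term separately and add.
The coefficient of u^4 in the expansion is 16, so g^(4)(0) = 4! * (16) = 384.

384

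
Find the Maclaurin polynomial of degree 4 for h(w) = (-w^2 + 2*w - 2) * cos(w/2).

23*w^4/192 - w^3/4 - 3*w^2/4 + 2*w - 2

Multiply each power in the prefactor through the base expansion.
h(0) = -2
h′(0) = 2
h′′(0) = -3/2
h′′′(0) = -3/2
h^(4)(0) = 23/8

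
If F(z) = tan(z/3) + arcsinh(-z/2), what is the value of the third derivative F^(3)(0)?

43/216

Combine the two series term by term.
The coefficient of z^3 in the expansion is 43/1296, so F′′′(0) = 3! * (43/1296) = 43/216.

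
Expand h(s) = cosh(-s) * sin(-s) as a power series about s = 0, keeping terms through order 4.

-s^3/3 - s

Take the Cauchy product of the two expansions.
h(0) = 0
h′(0) = -1
h′′(0) = 0
h′′′(0) = -2
h^(4)(0) = 0
Dividing each by k! gives the coefficients c_0, ..., c_4.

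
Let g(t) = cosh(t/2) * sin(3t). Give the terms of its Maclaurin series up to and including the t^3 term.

Expand each factor separately, then convolve coefficients.
g(0) = 0
g′(0) = 3
g′′(0) = 0
g′′′(0) = -99/4

-33*t^3/8 + 3*t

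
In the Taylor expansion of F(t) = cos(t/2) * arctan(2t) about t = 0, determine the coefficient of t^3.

-35/12

Write out both Maclaurin series and multiply, keeping only the needed powers.
F(0) = 0
F′(0) = 2
F′′(0) = 0
F′′′(0) = -35/2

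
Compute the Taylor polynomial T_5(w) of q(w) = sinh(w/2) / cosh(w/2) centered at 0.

Divide the numerator series by the denominator series (power-series long division).
q(0) = 0
q′(0) = 1/2
q′′(0) = 0
q′′′(0) = -1/4
q^(4)(0) = 0
q^(5)(0) = 1/2
Then c_k = q^(k)(0)/k! gives each Taylor coefficient.

w^5/240 - w^3/24 + w/2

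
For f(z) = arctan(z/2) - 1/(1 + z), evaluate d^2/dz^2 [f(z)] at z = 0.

-2

Expand each term separately and add.
The coefficient of z^2 in the expansion is -1, so f′′(0) = 2! * (-1) = -2.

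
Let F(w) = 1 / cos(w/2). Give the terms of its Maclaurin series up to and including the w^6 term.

61*w^6/46080 + 5*w^4/384 + w^2/8 + 1

Write the quotient as an unknown series and match coefficients against numerator = denominator · series.
[w^0] = 1;  [w^1] = 0;  [w^2] = 1/8;  [w^3] = 0;  [w^4] = 5/384;  [w^5] = 0;  [w^6] = 61/46080.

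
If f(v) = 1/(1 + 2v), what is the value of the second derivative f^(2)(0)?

The coefficient of v^2 in the expansion is 4, so f′′(0) = 2! * (4) = 8.

8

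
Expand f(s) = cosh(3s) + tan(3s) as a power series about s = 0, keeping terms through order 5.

Expand each term separately and add.

162*s^5/5 + 27*s^4/8 + 9*s^3 + 9*s^2/2 + 3*s + 1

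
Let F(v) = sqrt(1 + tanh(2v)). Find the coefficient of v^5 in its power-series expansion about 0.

121/120

Let u equal the inner series; expand the outer function in u and truncate.
[v^0] = 1;  [v^1] = 1;  [v^2] = -1/2;  [v^3] = -5/6;  [v^4] = 17/24;  [v^5] = 121/120.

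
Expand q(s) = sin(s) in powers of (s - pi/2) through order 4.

q(pi/2) = 1
q′(pi/2) = 0
q′′(pi/2) = -1
q′′′(pi/2) = 0
q^(4)(pi/2) = 1
The Taylor polynomial is Σ q^(k)(pi/2)/k! · (s - pi/2)^k.

(s - pi/2)^4/24 - (s - pi/2)^2/2 + 1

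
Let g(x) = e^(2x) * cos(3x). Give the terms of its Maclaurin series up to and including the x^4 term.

-119*x^4/24 - 23*x^3/3 - 5*x^2/2 + 2*x + 1

Multiply the two series term by term and collect like powers.
[x^0] = 1;  [x^1] = 2;  [x^2] = -5/2;  [x^3] = -23/3;  [x^4] = -119/24.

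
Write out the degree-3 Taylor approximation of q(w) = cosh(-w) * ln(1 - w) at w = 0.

Take the Cauchy product of the two expansions.

-5*w^3/6 - w^2/2 - w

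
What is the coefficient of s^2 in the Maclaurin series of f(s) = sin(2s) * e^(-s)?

Multiply the two series term by term and collect like powers.
f(0) = 0
f′(0) = 2
f′′(0) = -4
So c_2 = f′′(0)/2! = -2.

-2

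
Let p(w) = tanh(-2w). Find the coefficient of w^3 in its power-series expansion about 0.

p(0) = 0
p′(0) = -2
p′′(0) = 0
p′′′(0) = 16
Then c_k = p^(k)(0)/k! gives each Taylor coefficient.

8/3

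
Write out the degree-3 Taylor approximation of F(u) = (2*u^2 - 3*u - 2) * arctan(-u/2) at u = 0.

-13*u^3/12 + 3*u^2/2 + u

Shift and add copies of the series according to the polynomial's terms.
[u^0] = 0;  [u^1] = 1;  [u^2] = 3/2;  [u^3] = -13/12.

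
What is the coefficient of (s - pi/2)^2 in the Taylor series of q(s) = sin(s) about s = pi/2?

-1/2

Compute the successive derivatives at the expansion point and divide by k!.
[(s - pi/2)^0] = 1;  [(s - pi/2)^1] = 0;  [(s - pi/2)^2] = -1/2.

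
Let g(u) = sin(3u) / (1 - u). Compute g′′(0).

Write out both Maclaurin series and multiply, keeping only the needed powers.
The coefficient of u^2 in the expansion is 3, so g′′(0) = 2! * (3) = 6.

6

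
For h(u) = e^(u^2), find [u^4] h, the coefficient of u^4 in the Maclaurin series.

[u^0] = 1;  [u^1] = 0;  [u^2] = 1;  [u^3] = 0;  [u^4] = 1/2.
So c_4 = h^(4)(0)/4! = 1/2.

1/2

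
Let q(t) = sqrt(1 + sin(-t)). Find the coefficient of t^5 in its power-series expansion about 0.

Plug the Maclaurin series of the inner function into that of the outer and collect terms.
q(0) = 1
q′(0) = -1/2
q′′(0) = -1/4
q′′′(0) = 1/8
q^(4)(0) = 1/16
q^(5)(0) = -1/32
The Taylor polynomial is Σ q^(k)(0)/k! · t^k.

-1/3840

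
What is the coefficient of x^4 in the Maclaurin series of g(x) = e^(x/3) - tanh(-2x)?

Expand each term separately and add.
So c_4 = g^(4)(0)/4! = 1/1944.

1/1944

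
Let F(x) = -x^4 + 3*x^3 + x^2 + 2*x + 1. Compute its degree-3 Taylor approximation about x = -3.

15*(x + 3)^3 - 80*(x + 3)^2 + 185*(x + 3) - 158

Use the known series and substitute for the argument.
[(x + 3)^0] = -158;  [(x + 3)^1] = 185;  [(x + 3)^2] = -80;  [(x + 3)^3] = 15.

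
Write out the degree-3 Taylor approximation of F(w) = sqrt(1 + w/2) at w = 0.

w^3/128 - w^2/32 + w/4 + 1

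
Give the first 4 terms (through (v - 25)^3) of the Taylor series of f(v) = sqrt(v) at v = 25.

Use the known series and substitute for the argument.
f(25) = 5
f′(25) = 1/10
f′′(25) = -1/500
f′′′(25) = 3/25000

(v - 25)^3/50000 - (v - 25)^2/1000 + (v - 25)/10 + 5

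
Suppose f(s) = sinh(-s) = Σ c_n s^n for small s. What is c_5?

-1/120

[s^0] = 0;  [s^1] = -1;  [s^2] = 0;  [s^3] = -1/6;  [s^4] = 0;  [s^5] = -1/120.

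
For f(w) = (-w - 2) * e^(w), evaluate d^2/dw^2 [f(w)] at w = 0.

-4

Distribute the polynomial across the series and collect like powers.
The coefficient of w^2 in the expansion is -2, so f′′(0) = 2! * (-2) = -4.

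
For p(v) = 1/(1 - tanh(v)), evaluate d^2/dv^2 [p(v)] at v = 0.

Let u equal the inner series; expand the outer function in u and truncate.
The coefficient of v^2 in the expansion is 1, so p′′(0) = 2! * (1) = 2.

2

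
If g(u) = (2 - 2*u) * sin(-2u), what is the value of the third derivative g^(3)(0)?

Shift and add copies of the series according to the polynomial's terms.
The coefficient of u^3 in the expansion is 8/3, so g′′′(0) = 3! * (8/3) = 16.

16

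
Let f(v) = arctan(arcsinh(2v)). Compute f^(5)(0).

1696

Let u equal the inner series; expand the outer function in u and truncate.
The coefficient of v^5 in the expansion is 212/15, so f^(5)(0) = 5! * (212/15) = 1696.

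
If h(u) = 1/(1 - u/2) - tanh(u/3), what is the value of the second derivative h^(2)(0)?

Add the two expansions coefficient-wise.
The coefficient of u^2 in the expansion is 1/4, so h′′(0) = 2! * (1/4) = 1/2.

1/2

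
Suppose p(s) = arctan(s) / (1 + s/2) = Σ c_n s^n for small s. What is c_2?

Write out both Maclaurin series and multiply, keeping only the needed powers.
p(0) = 0
p′(0) = 1
p′′(0) = -1

-1/2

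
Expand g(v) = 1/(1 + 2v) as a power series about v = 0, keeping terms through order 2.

Differentiate repeatedly and evaluate at the center.
g(0) = 1
g′(0) = -2
g′′(0) = 8
Then c_k = g^(k)(0)/k! gives each Taylor coefficient.

4*v^2 - 2*v + 1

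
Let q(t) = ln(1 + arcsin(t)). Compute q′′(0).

Substitute the inner expansion into the outer series and collect powers.
From the series, [t^2] q = -1/2; multiply by 2! = 2 to get -1.

-1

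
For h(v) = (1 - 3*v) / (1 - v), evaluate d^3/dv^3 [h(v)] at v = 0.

Multiply each power in the prefactor through the base expansion.
From the series, [v^3] h = -2; multiply by 3! = 6 to get -12.

-12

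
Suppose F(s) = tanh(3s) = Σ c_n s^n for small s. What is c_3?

-9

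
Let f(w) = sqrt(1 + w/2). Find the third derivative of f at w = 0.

3/64

Apply the Taylor formula c_k = f^(k)(a)/k!.
The coefficient of w^3 in the expansion is 1/128, so f′′′(0) = 3! * (1/128) = 3/64.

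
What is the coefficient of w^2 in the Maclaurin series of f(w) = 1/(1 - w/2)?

f(0) = 1
f′(0) = 1/2
f′′(0) = 1/2

1/4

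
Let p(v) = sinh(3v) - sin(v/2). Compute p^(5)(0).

Combine the two series term by term.
The coefficient of v^5 in the expansion is 1555/768, so p^(5)(0) = 5! * (1555/768) = 7775/32.

7775/32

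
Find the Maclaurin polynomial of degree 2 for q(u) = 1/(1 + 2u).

Differentiate repeatedly and evaluate at the center.
q(0) = 1
q′(0) = -2
q′′(0) = 8
The Taylor polynomial is Σ q^(k)(0)/k! · u^k.

4*u^2 - 2*u + 1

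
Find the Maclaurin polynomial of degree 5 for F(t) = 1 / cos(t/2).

5*t^4/384 + t^2/8 + 1

Invert the denominator's series and multiply.
F(0) = 1
F′(0) = 0
F′′(0) = 1/4
F′′′(0) = 0
F^(4)(0) = 5/16
F^(5)(0) = 0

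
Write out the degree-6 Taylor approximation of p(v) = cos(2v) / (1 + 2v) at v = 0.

Take the Cauchy product of the two expansions.
[v^0] = 1;  [v^1] = -2;  [v^2] = 2;  [v^3] = -4;  [v^4] = 26/3;  [v^5] = -52/3;  [v^6] = 1556/45.

1556*v^6/45 - 52*v^5/3 + 26*v^4/3 - 4*v^3 + 2*v^2 - 2*v + 1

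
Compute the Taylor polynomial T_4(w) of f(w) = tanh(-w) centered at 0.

w^3/3 - w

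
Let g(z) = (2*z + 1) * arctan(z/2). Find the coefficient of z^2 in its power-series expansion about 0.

Multiply each power in the prefactor through the base expansion.
g(0) = 0
g′(0) = 1/2
g′′(0) = 2
So c_2 = g′′(0)/2! = 1.

1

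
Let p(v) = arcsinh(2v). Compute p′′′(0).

-8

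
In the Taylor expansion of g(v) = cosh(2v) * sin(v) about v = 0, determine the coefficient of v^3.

11/6

Write out both Maclaurin series and multiply, keeping only the needed powers.
g(0) = 0
g′(0) = 1
g′′(0) = 0
g′′′(0) = 11
The Taylor polynomial is Σ g^(k)(0)/k! · v^k.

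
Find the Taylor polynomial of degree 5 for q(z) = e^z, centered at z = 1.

e*(z - 1)^5/120 + e*(z - 1)^4/24 + e*(z - 1)^3/6 + e*(z - 1)^2/2 + e*(z - 1) + e

[(z - 1)^0] = e;  [(z - 1)^1] = e;  [(z - 1)^2] = e/2;  [(z - 1)^3] = e/6;  [(z - 1)^4] = e/24;  [(z - 1)^5] = e/120.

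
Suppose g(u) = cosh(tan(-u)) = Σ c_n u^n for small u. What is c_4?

Let u equal the inner series; expand the outer function in u and truncate.

3/8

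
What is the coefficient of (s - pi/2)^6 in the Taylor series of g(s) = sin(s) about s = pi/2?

-1/720

g(pi/2) = 1
g′(pi/2) = 0
g′′(pi/2) = -1
g′′′(pi/2) = 0
g^(4)(pi/2) = 1
g^(5)(pi/2) = 0
g^(6)(pi/2) = -1
Then c_k = g^(k)(pi/2)/k! gives each Taylor coefficient.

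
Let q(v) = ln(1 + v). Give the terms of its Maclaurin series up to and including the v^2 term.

-v^2/2 + v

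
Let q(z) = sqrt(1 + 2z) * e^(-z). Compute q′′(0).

-2

Take the Cauchy product of the two expansions.
The coefficient of z^2 in the expansion is -1, so q′′(0) = 2! * (-1) = -2.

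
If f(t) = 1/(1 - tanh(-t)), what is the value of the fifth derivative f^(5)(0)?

Compose series: expand the inner function first, then feed it into the outer expansion.
From the series, [t^5] f = -2/15; multiply by 5! = 120 to get -16.

-16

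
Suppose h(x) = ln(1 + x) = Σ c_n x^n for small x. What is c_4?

h(0) = 0
h′(0) = 1
h′′(0) = -1
h′′′(0) = 2
h^(4)(0) = -6
So c_4 = h^(4)(0)/4! = -1/4.

-1/4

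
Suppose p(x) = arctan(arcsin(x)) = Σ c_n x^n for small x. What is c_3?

Let u equal the inner series; expand the outer function in u and truncate.
So c_3 = p′′′(0)/3! = -1/6.

-1/6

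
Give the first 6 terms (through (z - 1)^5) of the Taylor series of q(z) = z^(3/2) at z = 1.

-3*(z - 1)^5/256 + 3*(z - 1)^4/128 - (z - 1)^3/16 + 3*(z - 1)^2/8 + 3*(z - 1)/2 + 1

Use the known series and substitute for the argument.
q(1) = 1
q′(1) = 3/2
q′′(1) = 3/4
q′′′(1) = -3/8
q^(4)(1) = 9/16
q^(5)(1) = -45/32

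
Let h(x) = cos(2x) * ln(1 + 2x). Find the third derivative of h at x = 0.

-8

Take the Cauchy product of the two expansions.
The coefficient of x^3 in the expansion is -4/3, so h′′′(0) = 3! * (-4/3) = -8.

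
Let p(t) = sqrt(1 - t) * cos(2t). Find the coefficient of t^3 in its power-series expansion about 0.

Expand each factor separately, then convolve coefficients.
p(0) = 1
p′(0) = -1/2
p′′(0) = -17/4
p′′′(0) = 45/8

15/16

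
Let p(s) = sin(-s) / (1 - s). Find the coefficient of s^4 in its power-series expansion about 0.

-5/6

Expand each factor separately, then convolve coefficients.
p(0) = 0
p′(0) = -1
p′′(0) = -2
p′′′(0) = -5
p^(4)(0) = -20
So c_4 = p^(4)(0)/4! = -5/6.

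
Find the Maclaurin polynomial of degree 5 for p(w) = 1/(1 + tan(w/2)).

Let u equal the inner series; expand the outer function in u and truncate.
[w^0] = 1;  [w^1] = -1/2;  [w^2] = 1/4;  [w^3] = -1/6;  [w^4] = 5/48;  [w^5] = -1/15.

-w^5/15 + 5*w^4/48 - w^3/6 + w^2/4 - w/2 + 1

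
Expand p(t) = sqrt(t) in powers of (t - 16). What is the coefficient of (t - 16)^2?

[(t - 16)^0] = 4;  [(t - 16)^1] = 1/8;  [(t - 16)^2] = -1/512.
So c_2 = p′′(16)/2! = -1/512.

-1/512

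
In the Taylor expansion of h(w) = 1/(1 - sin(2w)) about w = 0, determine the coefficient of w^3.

Substitute the inner expansion into the outer series and collect powers.
h(0) = 1
h′(0) = 2
h′′(0) = 8
h′′′(0) = 40
The Taylor polynomial is Σ h^(k)(0)/k! · w^k.

20/3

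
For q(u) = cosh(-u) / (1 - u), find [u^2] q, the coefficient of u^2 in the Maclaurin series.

3/2

Write out both Maclaurin series and multiply, keeping only the needed powers.
q(0) = 1
q′(0) = 1
q′′(0) = 3
The Taylor polynomial is Σ q^(k)(0)/k! · u^k.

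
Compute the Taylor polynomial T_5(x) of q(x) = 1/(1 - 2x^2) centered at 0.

4*x^4 + 2*x^2 + 1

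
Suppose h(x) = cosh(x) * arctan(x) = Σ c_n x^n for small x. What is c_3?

1/6

Expand each factor separately, then convolve coefficients.
h(0) = 0
h′(0) = 1
h′′(0) = 0
h′′′(0) = 1
So c_3 = h′′′(0)/3! = 1/6.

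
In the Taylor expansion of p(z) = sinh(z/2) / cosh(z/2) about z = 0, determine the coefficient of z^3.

-1/24

Divide the numerator series by the denominator series (power-series long division).
p(0) = 0
p′(0) = 1/2
p′′(0) = 0
p′′′(0) = -1/4
So c_3 = p′′′(0)/3! = -1/24.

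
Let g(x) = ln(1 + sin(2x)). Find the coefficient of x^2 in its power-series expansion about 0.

Substitute the inner expansion into the outer series and collect powers.
[x^0] = 0;  [x^1] = 2;  [x^2] = -2.

-2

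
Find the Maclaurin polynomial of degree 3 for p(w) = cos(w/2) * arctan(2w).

Expand each factor separately, then convolve coefficients.
[w^0] = 0;  [w^1] = 2;  [w^2] = 0;  [w^3] = -35/12.

-35*w^3/12 + 2*w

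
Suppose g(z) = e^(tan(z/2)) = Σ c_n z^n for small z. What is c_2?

Substitute the inner expansion into the outer series and collect powers.

1/8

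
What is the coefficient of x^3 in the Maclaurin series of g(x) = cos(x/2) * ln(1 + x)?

Write out both Maclaurin series and multiply, keeping only the needed powers.
[x^0] = 0;  [x^1] = 1;  [x^2] = -1/2;  [x^3] = 5/24.

5/24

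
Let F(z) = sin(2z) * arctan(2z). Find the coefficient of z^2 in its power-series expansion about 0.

4

Multiply the two series term by term and collect like powers.
F(0) = 0
F′(0) = 0
F′′(0) = 8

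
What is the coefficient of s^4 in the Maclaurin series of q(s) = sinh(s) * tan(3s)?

Write out both Maclaurin series and multiply, keeping only the needed powers.
q(0) = 0
q′(0) = 0
q′′(0) = 6
q′′′(0) = 0
q^(4)(0) = 228
So c_4 = q^(4)(0)/4! = 19/2.

19/2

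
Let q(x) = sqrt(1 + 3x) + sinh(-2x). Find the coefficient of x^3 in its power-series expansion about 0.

Expand each term separately and add.
q(0) = 1
q′(0) = -1/2
q′′(0) = -9/4
q′′′(0) = 17/8
So c_3 = q′′′(0)/3! = 17/48.

17/48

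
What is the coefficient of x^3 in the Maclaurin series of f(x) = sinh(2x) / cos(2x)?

16/3

Write the quotient as an unknown series and match coefficients against numerator = denominator · series.
f(0) = 0
f′(0) = 2
f′′(0) = 0
f′′′(0) = 32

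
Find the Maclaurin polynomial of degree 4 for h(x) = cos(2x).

2*x^4/3 - 2*x^2 + 1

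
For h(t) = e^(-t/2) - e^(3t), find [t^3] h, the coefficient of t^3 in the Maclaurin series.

-217/48

Combine the two series term by term.
h(0) = 0
h′(0) = -7/2
h′′(0) = -35/4
h′′′(0) = -217/8
So c_3 = h′′′(0)/3! = -217/48.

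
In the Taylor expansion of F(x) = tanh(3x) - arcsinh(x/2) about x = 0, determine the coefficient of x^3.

-431/48

Add the two expansions coefficient-wise.
[x^0] = 0;  [x^1] = 5/2;  [x^2] = 0;  [x^3] = -431/48.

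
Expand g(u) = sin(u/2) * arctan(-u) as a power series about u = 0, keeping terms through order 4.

3*u^4/16 - u^2/2

Multiply the two series term by term and collect like powers.
g(0) = 0
g′(0) = 0
g′′(0) = -1
g′′′(0) = 0
g^(4)(0) = 9/2
Then c_k = g^(k)(0)/k! gives each Taylor coefficient.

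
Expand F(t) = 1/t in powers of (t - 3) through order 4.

Compute the successive derivatives at the expansion point and divide by k!.
F(3) = 1/3
F′(3) = -1/9
F′′(3) = 2/27
F′′′(3) = -2/27
F^(4)(3) = 8/81
Then c_k = F^(k)(3)/k! gives each Taylor coefficient.

(t - 3)^4/243 - (t - 3)^3/81 + (t - 3)^2/27 - (t - 3)/9 + 1/3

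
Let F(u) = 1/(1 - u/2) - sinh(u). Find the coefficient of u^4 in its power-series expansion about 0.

1/16

Expand each term separately and add.
F(0) = 1
F′(0) = -1/2
F′′(0) = 1/2
F′′′(0) = -1/4
F^(4)(0) = 3/2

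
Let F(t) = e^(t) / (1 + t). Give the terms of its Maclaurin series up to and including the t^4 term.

Expand each factor separately, then convolve coefficients.
[t^0] = 1;  [t^1] = 0;  [t^2] = 1/2;  [t^3] = -1/3;  [t^4] = 3/8.

3*t^4/8 - t^3/3 + t^2/2 + 1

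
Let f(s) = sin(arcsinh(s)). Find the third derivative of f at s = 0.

Plug the Maclaurin series of the inner function into that of the outer and collect terms.
The coefficient of s^3 in the expansion is -1/3, so f′′′(0) = 3! * (-1/3) = -2.

-2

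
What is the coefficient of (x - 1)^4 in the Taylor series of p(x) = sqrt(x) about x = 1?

p(1) = 1
p′(1) = 1/2
p′′(1) = -1/4
p′′′(1) = 3/8
p^(4)(1) = -15/16
So c_4 = p^(4)(1)/4! = -5/128.

-5/128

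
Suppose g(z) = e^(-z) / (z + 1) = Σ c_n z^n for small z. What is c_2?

Expand 1/(denominator) as a geometric series and multiply by the numerator's series.
g(0) = 1
g′(0) = -2
g′′(0) = 5
So c_2 = g′′(0)/2! = 5/2.

5/2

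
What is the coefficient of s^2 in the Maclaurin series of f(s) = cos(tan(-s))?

Substitute the inner expansion into the outer series and collect powers.
f(0) = 1
f′(0) = 0
f′′(0) = -1

-1/2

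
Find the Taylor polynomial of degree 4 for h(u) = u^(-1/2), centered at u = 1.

35*(u - 1)^4/128 - 5*(u - 1)^3/16 + 3*(u - 1)^2/8 - (u - 1)/2 + 1

[(u - 1)^0] = 1;  [(u - 1)^1] = -1/2;  [(u - 1)^2] = 3/8;  [(u - 1)^3] = -5/16;  [(u - 1)^4] = 35/128.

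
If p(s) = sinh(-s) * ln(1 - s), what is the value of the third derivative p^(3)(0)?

Expand each factor separately, then convolve coefficients.
The coefficient of s^3 in the expansion is 1/2, so p′′′(0) = 3! * (1/2) = 3.

3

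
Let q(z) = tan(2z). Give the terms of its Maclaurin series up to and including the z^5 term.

64*z^5/15 + 8*z^3/3 + 2*z

q(0) = 0
q′(0) = 2
q′′(0) = 0
q′′′(0) = 16
q^(4)(0) = 0
q^(5)(0) = 512
Then c_k = q^(k)(0)/k! gives each Taylor coefficient.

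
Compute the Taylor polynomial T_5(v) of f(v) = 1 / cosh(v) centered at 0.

Invert the denominator's series and multiply.

5*v^4/24 - v^2/2 + 1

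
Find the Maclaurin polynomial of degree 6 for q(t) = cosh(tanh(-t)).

Compose series: expand the inner function first, then feed it into the outer expansion.
q(0) = 1
q′(0) = 0
q′′(0) = 1
q′′′(0) = 0
q^(4)(0) = -7
q^(5)(0) = 0
q^(6)(0) = 97

97*t^6/720 - 7*t^4/24 + t^2/2 + 1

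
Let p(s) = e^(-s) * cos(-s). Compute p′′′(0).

2

Take the Cauchy product of the two expansions.
The coefficient of s^3 in the expansion is 1/3, so p′′′(0) = 3! * (1/3) = 2.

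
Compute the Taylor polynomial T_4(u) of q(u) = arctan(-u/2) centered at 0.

q(0) = 0
q′(0) = -1/2
q′′(0) = 0
q′′′(0) = 1/4
q^(4)(0) = 0

u^3/24 - u/2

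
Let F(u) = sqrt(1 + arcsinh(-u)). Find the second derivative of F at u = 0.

-1/4

Let u equal the inner series; expand the outer function in u and truncate.
The coefficient of u^2 in the expansion is -1/8, so F′′(0) = 2! * (-1/8) = -1/4.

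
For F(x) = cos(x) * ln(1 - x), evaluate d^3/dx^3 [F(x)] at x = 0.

1

Take the Cauchy product of the two expansions.
The coefficient of x^3 in the expansion is 1/6, so F′′′(0) = 3! * (1/6) = 1.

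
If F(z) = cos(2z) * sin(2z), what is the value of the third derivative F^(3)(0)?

-32

Take the Cauchy product of the two expansions.
From the series, [z^3] F = -16/3; multiply by 3! = 6 to get -32.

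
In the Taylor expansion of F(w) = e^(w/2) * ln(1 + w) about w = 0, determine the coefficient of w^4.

Take the Cauchy product of the two expansions.
[w^0] = 0;  [w^1] = 1;  [w^2] = 0;  [w^3] = 5/24;  [w^4] = -1/8.

-1/8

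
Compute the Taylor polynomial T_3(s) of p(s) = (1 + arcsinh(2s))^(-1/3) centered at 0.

Plug the Maclaurin series of the inner function into that of the outer and collect terms.
p(0) = 1
p′(0) = -2/3
p′′(0) = 16/9
p′′′(0) = -152/27

-76*s^3/81 + 8*s^2/9 - 2*s/3 + 1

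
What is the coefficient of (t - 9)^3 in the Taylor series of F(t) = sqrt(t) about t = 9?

1/3888

F(9) = 3
F′(9) = 1/6
F′′(9) = -1/108
F′′′(9) = 1/648
The Taylor polynomial is Σ F^(k)(9)/k! · (t - 9)^k.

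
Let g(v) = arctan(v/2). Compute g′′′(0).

-1/4

Compute the successive derivatives at the expansion point and divide by k!.
The coefficient of v^3 in the expansion is -1/24, so g′′′(0) = 3! * (-1/24) = -1/4.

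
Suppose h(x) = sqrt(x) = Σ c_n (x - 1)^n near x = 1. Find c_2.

-1/8

Use the known series and substitute for the argument.
[(x - 1)^0] = 1;  [(x - 1)^1] = 1/2;  [(x - 1)^2] = -1/8.
So c_2 = h′′(1)/2! = -1/8.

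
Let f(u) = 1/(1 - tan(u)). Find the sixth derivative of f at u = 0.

Compose series: expand the inner function first, then feed it into the outer expansion.
The coefficient of u^6 in the expansion is 122/45, so f^(6)(0) = 6! * (122/45) = 1952.

1952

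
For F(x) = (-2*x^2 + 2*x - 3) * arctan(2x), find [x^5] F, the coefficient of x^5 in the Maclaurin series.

-208/15

Distribute the polynomial across the series and collect like powers.
F(0) = 0
F′(0) = -6
F′′(0) = 8
F′′′(0) = 24
F^(4)(0) = -128
F^(5)(0) = -1664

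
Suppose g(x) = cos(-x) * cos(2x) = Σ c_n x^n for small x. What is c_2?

Take the Cauchy product of the two expansions.
g(0) = 1
g′(0) = 0
g′′(0) = -5
So c_2 = g′′(0)/2! = -5/2.

-5/2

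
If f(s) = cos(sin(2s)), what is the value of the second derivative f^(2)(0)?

-4

Compose series: expand the inner function first, then feed it into the outer expansion.
The coefficient of s^2 in the expansion is -2, so f′′(0) = 2! * (-2) = -4.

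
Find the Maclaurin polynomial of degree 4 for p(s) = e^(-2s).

p(0) = 1
p′(0) = -2
p′′(0) = 4
p′′′(0) = -8
p^(4)(0) = 16
Then c_k = p^(k)(0)/k! gives each Taylor coefficient.

2*s^4/3 - 4*s^3/3 + 2*s^2 - 2*s + 1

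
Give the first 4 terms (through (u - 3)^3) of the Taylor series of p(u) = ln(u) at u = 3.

(u - 3)^3/81 - (u - 3)^2/18 + (u - 3)/3 + ln(3)

[(u - 3)^0] = ln(3);  [(u - 3)^1] = 1/3;  [(u - 3)^2] = -1/18;  [(u - 3)^3] = 1/81.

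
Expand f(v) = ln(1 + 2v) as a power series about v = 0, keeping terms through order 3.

8*v^3/3 - 2*v^2 + 2*v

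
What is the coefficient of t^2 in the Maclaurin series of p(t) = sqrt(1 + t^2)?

1/2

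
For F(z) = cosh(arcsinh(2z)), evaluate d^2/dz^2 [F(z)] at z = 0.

4

Plug the Maclaurin series of the inner function into that of the outer and collect terms.
The coefficient of z^2 in the expansion is 2, so F′′(0) = 2! * (2) = 4.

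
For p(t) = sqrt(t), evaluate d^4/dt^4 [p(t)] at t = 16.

-15/262144

From the series, [(t - 16)^4] p = -5/2097152; multiply by 4! = 24 to get -15/262144.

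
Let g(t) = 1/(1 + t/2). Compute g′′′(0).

The coefficient of t^3 in the expansion is -1/8, so g′′′(0) = 3! * (-1/8) = -3/4.

-3/4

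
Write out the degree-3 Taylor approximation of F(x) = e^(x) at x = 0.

x^3/6 + x^2/2 + x + 1

F(0) = 1
F′(0) = 1
F′′(0) = 1
F′′′(0) = 1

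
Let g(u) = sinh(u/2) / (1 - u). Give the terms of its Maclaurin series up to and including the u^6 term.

Expand each factor separately, then convolve coefficients.
[u^0] = 0;  [u^1] = 1/2;  [u^2] = 1/2;  [u^3] = 25/48;  [u^4] = 25/48;  [u^5] = 667/1280;  [u^6] = 667/1280.

667*u^6/1280 + 667*u^5/1280 + 25*u^4/48 + 25*u^3/48 + u^2/2 + u/2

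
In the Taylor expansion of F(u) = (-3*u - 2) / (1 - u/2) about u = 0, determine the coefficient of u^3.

-1

Multiply each power in the prefactor through the base expansion.
F(0) = -2
F′(0) = -4
F′′(0) = -4
F′′′(0) = -6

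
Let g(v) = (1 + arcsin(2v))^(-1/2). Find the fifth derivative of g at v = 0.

-1689

Plug the Maclaurin series of the inner function into that of the outer and collect terms.
The coefficient of v^5 in the expansion is -563/40, so g^(5)(0) = 5! * (-563/40) = -1689.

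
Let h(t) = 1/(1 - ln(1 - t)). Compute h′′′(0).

-2

Plug the Maclaurin series of the inner function into that of the outer and collect terms.
The coefficient of t^3 in the expansion is -1/3, so h′′′(0) = 3! * (-1/3) = -2.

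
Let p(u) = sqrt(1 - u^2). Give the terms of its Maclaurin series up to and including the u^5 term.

-u^4/8 - u^2/2 + 1

[u^0] = 1;  [u^1] = 0;  [u^2] = -1/2;  [u^3] = 0;  [u^4] = -1/8;  [u^5] = 0.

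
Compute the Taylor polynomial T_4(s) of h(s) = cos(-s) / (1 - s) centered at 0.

Expand 1/(denominator) as a geometric series and multiply by the numerator's series.
[s^0] = 1;  [s^1] = 1;  [s^2] = 1/2;  [s^3] = 1/2;  [s^4] = 13/24.

13*s^4/24 + s^3/2 + s^2/2 + s + 1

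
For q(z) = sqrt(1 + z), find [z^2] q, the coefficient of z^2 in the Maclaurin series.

q(0) = 1
q′(0) = 1/2
q′′(0) = -1/4
Then c_k = q^(k)(0)/k! gives each Taylor coefficient.

-1/8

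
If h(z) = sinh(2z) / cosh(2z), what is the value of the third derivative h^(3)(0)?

Divide the numerator series by the denominator series (power-series long division).
From the series, [z^3] h = -8/3; multiply by 3! = 6 to get -16.

-16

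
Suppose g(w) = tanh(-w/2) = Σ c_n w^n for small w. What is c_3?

1/24

Use the known series and substitute for the argument.
g(0) = 0
g′(0) = -1/2
g′′(0) = 0
g′′′(0) = 1/4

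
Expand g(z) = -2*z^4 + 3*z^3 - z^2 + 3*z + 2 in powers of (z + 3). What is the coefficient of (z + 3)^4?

-2

[(z + 3)^0] = -259;  [(z + 3)^1] = 306;  [(z + 3)^2] = -136;  [(z + 3)^3] = 27;  [(z + 3)^4] = -2.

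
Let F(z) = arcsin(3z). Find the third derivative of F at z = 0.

The coefficient of z^3 in the expansion is 9/2, so F′′′(0) = 3! * (9/2) = 27.

27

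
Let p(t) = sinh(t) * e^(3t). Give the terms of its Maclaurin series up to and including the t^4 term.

Multiply the two series term by term and collect like powers.
p(0) = 0
p′(0) = 1
p′′(0) = 6
p′′′(0) = 28
p^(4)(0) = 120
Dividing each by k! gives the coefficients c_0, ..., c_4.

5*t^4 + 14*t^3/3 + 3*t^2 + t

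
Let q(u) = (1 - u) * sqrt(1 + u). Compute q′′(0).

-5/4

Shift and add copies of the series according to the polynomial's terms.
The coefficient of u^2 in the expansion is -5/8, so q′′(0) = 2! * (-5/8) = -5/4.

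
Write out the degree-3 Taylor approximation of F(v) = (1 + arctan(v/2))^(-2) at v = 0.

-5*v^3/12 + 3*v^2/4 - v + 1

Plug the Maclaurin series of the inner function into that of the outer and collect terms.
[v^0] = 1;  [v^1] = -1;  [v^2] = 3/4;  [v^3] = -5/12.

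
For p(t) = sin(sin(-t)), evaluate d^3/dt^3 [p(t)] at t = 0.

2

Compose series: expand the inner function first, then feed it into the outer expansion.
The coefficient of t^3 in the expansion is 1/3, so p′′′(0) = 3! * (1/3) = 2.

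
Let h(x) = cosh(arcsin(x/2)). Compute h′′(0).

1/4

Compose series: expand the inner function first, then feed it into the outer expansion.
The coefficient of x^2 in the expansion is 1/8, so h′′(0) = 2! * (1/8) = 1/4.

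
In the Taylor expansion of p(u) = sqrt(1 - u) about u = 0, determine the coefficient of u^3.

-1/16

[u^0] = 1;  [u^1] = -1/2;  [u^2] = -1/8;  [u^3] = -1/16.
So c_3 = p′′′(0)/3! = -1/16.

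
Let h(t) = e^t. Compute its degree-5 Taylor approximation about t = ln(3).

(t - ln(3))^5/40 + (t - ln(3))^4/8 + (t - ln(3))^3/2 + 3*(t - ln(3))^2/2 + 3*(t - ln(3)) + 3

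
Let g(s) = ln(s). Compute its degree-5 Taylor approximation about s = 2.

(s - 2)^5/160 - (s - 2)^4/64 + (s - 2)^3/24 - (s - 2)^2/8 + (s - 2)/2 + ln(2)

g(2) = ln(2)
g′(2) = 1/2
g′′(2) = -1/4
g′′′(2) = 1/4
g^(4)(2) = -3/8
g^(5)(2) = 3/4
Then c_k = g^(k)(2)/k! gives each Taylor coefficient.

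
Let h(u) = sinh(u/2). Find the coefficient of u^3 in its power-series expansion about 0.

h(0) = 0
h′(0) = 1/2
h′′(0) = 0
h′′′(0) = 1/8

1/48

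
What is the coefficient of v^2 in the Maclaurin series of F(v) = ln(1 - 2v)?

Compute the successive derivatives at the expansion point and divide by k!.
F(0) = 0
F′(0) = -2
F′′(0) = -4
So c_2 = F′′(0)/2! = -2.

-2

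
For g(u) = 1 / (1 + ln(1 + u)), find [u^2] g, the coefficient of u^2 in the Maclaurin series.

3/2

Expand as Σ (-1)^k u^k with u equal to the inner function's series.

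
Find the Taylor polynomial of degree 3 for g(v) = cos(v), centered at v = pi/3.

g(pi/3) = 1/2
g′(pi/3) = -sqrt(3)/2
g′′(pi/3) = -1/2
g′′′(pi/3) = sqrt(3)/2

sqrt(3)*(v - pi/3)^3/12 - (v - pi/3)^2/4 - sqrt(3)*(v - pi/3)/2 + 1/2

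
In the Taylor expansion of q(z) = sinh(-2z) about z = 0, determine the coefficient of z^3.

-4/3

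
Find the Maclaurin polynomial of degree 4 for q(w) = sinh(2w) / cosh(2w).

-8*w^3/3 + 2*w

Write the quotient as an unknown series and match coefficients against numerator = denominator · series.
q(0) = 0
q′(0) = 2
q′′(0) = 0
q′′′(0) = -16
q^(4)(0) = 0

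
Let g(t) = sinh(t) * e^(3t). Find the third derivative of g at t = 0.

28

Multiply the two series term by term and collect like powers.
From the series, [t^3] g = 14/3; multiply by 3! = 6 to get 28.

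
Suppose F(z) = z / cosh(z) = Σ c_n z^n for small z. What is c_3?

-1/2

Divide the numerator series by the denominator series (power-series long division).
So c_3 = F′′′(0)/3! = -1/2.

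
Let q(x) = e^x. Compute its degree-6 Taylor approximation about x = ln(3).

Use the known series and substitute for the argument.
q(ln(3)) = 3
q′(ln(3)) = 3
q′′(ln(3)) = 3
q′′′(ln(3)) = 3
q^(4)(ln(3)) = 3
q^(5)(ln(3)) = 3
q^(6)(ln(3)) = 3

(x - ln(3))^6/240 + (x - ln(3))^5/40 + (x - ln(3))^4/8 + (x - ln(3))^3/2 + 3*(x - ln(3))^2/2 + 3*(x - ln(3)) + 3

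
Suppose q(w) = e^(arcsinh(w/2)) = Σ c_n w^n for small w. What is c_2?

Plug the Maclaurin series of the inner function into that of the outer and collect terms.
q(0) = 1
q′(0) = 1/2
q′′(0) = 1/4
So c_2 = q′′(0)/2! = 1/8.

1/8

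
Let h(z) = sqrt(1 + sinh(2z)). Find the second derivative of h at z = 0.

Substitute the inner expansion into the outer series and collect powers.
From the series, [z^2] h = -1/2; multiply by 2! = 2 to get -1.

-1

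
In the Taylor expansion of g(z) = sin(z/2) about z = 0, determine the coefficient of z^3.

-1/48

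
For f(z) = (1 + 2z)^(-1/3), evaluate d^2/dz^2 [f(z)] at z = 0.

16/9

Compute the successive derivatives at the expansion point and divide by k!.
The coefficient of z^2 in the expansion is 8/9, so f′′(0) = 2! * (8/9) = 16/9.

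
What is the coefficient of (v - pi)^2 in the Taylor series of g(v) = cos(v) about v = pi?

1/2

Apply the Taylor formula c_k = f^(k)(a)/k!.
g(pi) = -1
g′(pi) = 0
g′′(pi) = 1
So c_2 = g′′(pi)/2! = 1/2.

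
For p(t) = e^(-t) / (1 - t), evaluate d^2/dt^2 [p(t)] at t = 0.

Take the Cauchy product of the two expansions.
From the series, [t^2] p = 1/2; multiply by 2! = 2 to get 1.

1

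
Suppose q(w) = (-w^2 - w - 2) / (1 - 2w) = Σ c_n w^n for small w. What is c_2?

Shift and add copies of the series according to the polynomial's terms.

-11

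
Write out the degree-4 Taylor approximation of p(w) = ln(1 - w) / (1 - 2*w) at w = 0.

Multiply the numerator's expansion by the denominator's geometric series.
p(0) = 0
p′(0) = -1
p′′(0) = -5
p′′′(0) = -32
p^(4)(0) = -262

-131*w^4/12 - 16*w^3/3 - 5*w^2/2 - w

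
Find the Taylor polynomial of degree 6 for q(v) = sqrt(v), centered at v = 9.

Differentiate repeatedly and evaluate at the center.
[(v - 9)^0] = 3;  [(v - 9)^1] = 1/6;  [(v - 9)^2] = -1/216;  [(v - 9)^3] = 1/3888;  [(v - 9)^4] = -5/279936;  [(v - 9)^5] = 7/5038848;  [(v - 9)^6] = -7/60466176.

-7*(v - 9)^6/60466176 + 7*(v - 9)^5/5038848 - 5*(v - 9)^4/279936 + (v - 9)^3/3888 - (v - 9)^2/216 + (v - 9)/6 + 3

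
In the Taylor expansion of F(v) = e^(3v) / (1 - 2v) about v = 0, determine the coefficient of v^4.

563/8

Multiply the two series term by term and collect like powers.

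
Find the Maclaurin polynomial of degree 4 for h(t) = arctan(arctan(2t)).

Compose series: expand the inner function first, then feed it into the outer expansion.

-16*t^3/3 + 2*t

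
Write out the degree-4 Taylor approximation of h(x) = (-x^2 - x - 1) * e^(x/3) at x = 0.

-121*x^4/1944 - 32*x^3/81 - 25*x^2/18 - 4*x/3 - 1

Shift and add copies of the series according to the polynomial's terms.
h(0) = -1
h′(0) = -4/3
h′′(0) = -25/9
h′′′(0) = -64/27
h^(4)(0) = -121/81
Dividing each by k! gives the coefficients c_0, ..., c_4.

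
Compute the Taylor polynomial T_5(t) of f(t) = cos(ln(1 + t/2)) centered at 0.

t^5/96 - 5*t^4/192 + t^3/16 - t^2/8 + 1

Compose series: expand the inner function first, then feed it into the outer expansion.
[t^0] = 1;  [t^1] = 0;  [t^2] = -1/8;  [t^3] = 1/16;  [t^4] = -5/192;  [t^5] = 1/96.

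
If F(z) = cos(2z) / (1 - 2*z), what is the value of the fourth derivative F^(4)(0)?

208

Expand 1/(denominator) as a geometric series and multiply by the numerator's series.
The coefficient of z^4 in the expansion is 26/3, so F^(4)(0) = 4! * (26/3) = 208.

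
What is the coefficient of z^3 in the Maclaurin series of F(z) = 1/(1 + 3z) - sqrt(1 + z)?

-433/16

Expand each term separately and add.
F(0) = 0
F′(0) = -7/2
F′′(0) = 73/4
F′′′(0) = -1299/8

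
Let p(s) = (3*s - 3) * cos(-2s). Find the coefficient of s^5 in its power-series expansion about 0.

2

Distribute the polynomial across the series and collect like powers.
p(0) = -3
p′(0) = 3
p′′(0) = 12
p′′′(0) = -36
p^(4)(0) = -48
p^(5)(0) = 240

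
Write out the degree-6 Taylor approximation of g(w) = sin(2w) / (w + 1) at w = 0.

Multiply the numerator's expansion by the denominator's geometric series.
g(0) = 0
g′(0) = 2
g′′(0) = -4
g′′′(0) = 4
g^(4)(0) = -16
g^(5)(0) = 112
g^(6)(0) = -672

-14*w^6/15 + 14*w^5/15 - 2*w^4/3 + 2*w^3/3 - 2*w^2 + 2*w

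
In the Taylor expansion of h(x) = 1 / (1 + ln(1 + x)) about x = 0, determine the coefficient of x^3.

-7/3

Write 1/(1+u) = 1 - u + u^2 - u^3 + ... and substitute the series for u.
h(0) = 1
h′(0) = -1
h′′(0) = 3
h′′′(0) = -14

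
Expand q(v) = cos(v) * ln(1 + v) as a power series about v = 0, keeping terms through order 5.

Multiply the two series term by term and collect like powers.
[v^0] = 0;  [v^1] = 1;  [v^2] = -1/2;  [v^3] = -1/6;  [v^4] = 0;  [v^5] = 3/40.

3*v^5/40 - v^3/6 - v^2/2 + v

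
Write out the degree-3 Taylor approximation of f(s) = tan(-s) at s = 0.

f(0) = 0
f′(0) = -1
f′′(0) = 0
f′′′(0) = -2

-s^3/3 - s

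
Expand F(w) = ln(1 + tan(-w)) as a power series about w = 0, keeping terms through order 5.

-2*w^5/3 - 7*w^4/12 - 2*w^3/3 - w^2/2 - w

Let u equal the inner series; expand the outer function in u and truncate.
F(0) = 0
F′(0) = -1
F′′(0) = -1
F′′′(0) = -4
F^(4)(0) = -14
F^(5)(0) = -80
Then c_k = F^(k)(0)/k! gives each Taylor coefficient.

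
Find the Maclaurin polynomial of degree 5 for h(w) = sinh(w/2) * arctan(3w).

Take the Cauchy product of the two expansions.
h(0) = 0
h′(0) = 0
h′′(0) = 3
h′′′(0) = 0
h^(4)(0) = -213/2
h^(5)(0) = 0

-71*w^4/16 + 3*w^2/2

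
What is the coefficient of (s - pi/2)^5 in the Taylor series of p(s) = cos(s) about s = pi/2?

p(pi/2) = 0
p′(pi/2) = -1
p′′(pi/2) = 0
p′′′(pi/2) = 1
p^(4)(pi/2) = 0
p^(5)(pi/2) = -1

-1/120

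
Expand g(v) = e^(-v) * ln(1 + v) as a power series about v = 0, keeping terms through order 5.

89*v^5/120 - v^4 + 4*v^3/3 - 3*v^2/2 + v

Multiply the two series term by term and collect like powers.
[v^0] = 0;  [v^1] = 1;  [v^2] = -3/2;  [v^3] = 4/3;  [v^4] = -1;  [v^5] = 89/120.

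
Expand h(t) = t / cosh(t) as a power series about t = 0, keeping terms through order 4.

Invert the denominator's series and multiply.
h(0) = 0
h′(0) = 1
h′′(0) = 0
h′′′(0) = -3
h^(4)(0) = 0
The Taylor polynomial is Σ h^(k)(0)/k! · t^k.

-t^3/2 + t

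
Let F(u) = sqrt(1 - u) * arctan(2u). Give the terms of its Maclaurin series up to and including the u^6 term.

-5929*u^6/1920 + 6389*u^5/960 + 29*u^4/24 - 35*u^3/12 - u^2 + 2*u

Expand each factor separately, then convolve coefficients.
F(0) = 0
F′(0) = 2
F′′(0) = -2
F′′′(0) = -35/2
F^(4)(0) = 29
F^(5)(0) = 6389/8
F^(6)(0) = -17787/8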